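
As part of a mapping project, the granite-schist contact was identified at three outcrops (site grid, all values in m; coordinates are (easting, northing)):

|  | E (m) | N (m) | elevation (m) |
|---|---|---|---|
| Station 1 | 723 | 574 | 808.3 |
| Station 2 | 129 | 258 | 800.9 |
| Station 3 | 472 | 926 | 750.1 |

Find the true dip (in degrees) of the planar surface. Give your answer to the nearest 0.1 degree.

7.7°

Two edge vectors: Station 1→Station 2 = (-594, -316, -7.4), Station 1→Station 3 = (-251, 352, -58.2).
Normal n = (Station 1→Station 2) × (Station 1→Station 3) = (20996, -32713.4, -288404).
So ∂z/∂E = −n_x/n_z = 0.07280 and ∂z/∂N = −n_y/n_z = −0.11343.
Gradient magnitude |∇z| = √(a² + b²) = √(0.00530 + 0.01287) = 0.13478.
True dip = arctan(0.13478) = 7.7°, dipping toward NNW (azimuth ≈ 327°).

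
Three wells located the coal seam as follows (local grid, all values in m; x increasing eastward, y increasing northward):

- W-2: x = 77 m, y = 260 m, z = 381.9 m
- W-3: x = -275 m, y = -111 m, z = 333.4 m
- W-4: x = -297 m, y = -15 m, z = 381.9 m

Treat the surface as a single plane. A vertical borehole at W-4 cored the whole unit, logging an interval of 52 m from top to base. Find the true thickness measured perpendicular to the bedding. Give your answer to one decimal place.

45.8 m

Let the plane be z = a·x + b·y + c.
W-3−W-2: −352a − 371b = −48.5;  W-4−W-2: −374a − 275b = 0.
Solving gives a = −0.31791, b = 0.43235.
|∇z| = √(a²+b²) = 0.53665, so dip δ = arctan(0.53665) = 28.22°.
True thickness = vertical thickness × cos δ = 52 × cos 28.22° = 45.8 m.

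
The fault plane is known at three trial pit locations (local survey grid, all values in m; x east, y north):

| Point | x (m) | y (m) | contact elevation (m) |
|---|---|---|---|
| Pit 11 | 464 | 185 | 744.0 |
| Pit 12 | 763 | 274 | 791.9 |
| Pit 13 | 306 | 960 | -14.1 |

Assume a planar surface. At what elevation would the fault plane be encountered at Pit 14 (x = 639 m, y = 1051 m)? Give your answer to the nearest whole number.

Let the plane be z = a·x + b·y + c.
Pit 12−Pit 11: 299a + 89b = 47.9;  Pit 13−Pit 11: −158a + 775b = −758.1.
Solving gives a = 0.42554, b = −0.89144.
Then c = 744 − a·464 − b·185 = 711.46.
At (639, 1051): z = 271.9 − 936.9 + 711.46 = 46.5 m.

46 m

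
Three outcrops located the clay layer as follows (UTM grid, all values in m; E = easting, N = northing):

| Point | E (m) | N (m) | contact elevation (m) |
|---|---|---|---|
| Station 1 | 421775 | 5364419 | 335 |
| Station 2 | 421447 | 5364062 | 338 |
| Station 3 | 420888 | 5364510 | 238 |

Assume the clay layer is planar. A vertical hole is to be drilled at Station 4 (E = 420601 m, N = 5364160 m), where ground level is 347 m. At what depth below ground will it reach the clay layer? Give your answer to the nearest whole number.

Two edge vectors: Station 1→Station 2 = (-328, -357, 3), Station 1→Station 3 = (-887, 91, -97).
Normal n = (Station 1→Station 2) × (Station 1→Station 3) = (34356, -34477, -346507).
So ∂z/∂E = −n_x/n_z = 0.09914951 and ∂z/∂N = −n_y/n_z = −0.09949871.
Intercept c from Station 1: 335 − 41818.79 + 533752.78 = 492268.99.
At (420601, 5364160): z_contact = 41702.4 − 533727.0 + 492268.99 = 244.4 m.
Depth below ground = 347 − 244.4 = 103 m.

103 m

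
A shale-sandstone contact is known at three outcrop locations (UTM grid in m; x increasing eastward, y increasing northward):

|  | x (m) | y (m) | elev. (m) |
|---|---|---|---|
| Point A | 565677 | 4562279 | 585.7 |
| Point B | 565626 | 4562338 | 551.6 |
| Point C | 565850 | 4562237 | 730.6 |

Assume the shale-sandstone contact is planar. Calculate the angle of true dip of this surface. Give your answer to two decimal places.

Two edge vectors: Point A→Point B = (-51, 59, -34.1), Point A→Point C = (173, -42, 144.9).
Normal n = (Point A→Point B) × (Point A→Point C) = (7116.9, 1490.6, -8065).
So ∂z/∂x = −n_x/n_z = 0.88244 and ∂z/∂y = −n_y/n_z = 0.18482.
Gradient magnitude |∇z| = √(a² + b²) = √(0.77871 + 0.03416) = 0.90159.
True dip = arctan(0.90159) = 42.04°, dipping toward WSW (azimuth ≈ 258°).

42.04°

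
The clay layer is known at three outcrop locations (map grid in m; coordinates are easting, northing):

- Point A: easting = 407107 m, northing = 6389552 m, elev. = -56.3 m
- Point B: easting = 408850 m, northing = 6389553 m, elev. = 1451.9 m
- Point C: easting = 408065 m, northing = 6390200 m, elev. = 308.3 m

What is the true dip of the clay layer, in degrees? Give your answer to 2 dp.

Two edge vectors: Point A→Point B = (1743, 1, 1508.2), Point A→Point C = (958, 648, 364.6).
Normal n = (Point A→Point B) × (Point A→Point C) = (-976949, 809357.8, 1128506).
So ∂z/∂easting = −n_x/n_z = 0.86570 and ∂z/∂northing = −n_y/n_z = −0.71719.
Gradient magnitude |∇z| = √(a² + b²) = √(0.74944 + 0.51437) = 1.12419.
True dip = arctan(1.12419) = 48.35°, dipping toward NW (azimuth ≈ 310°).

48.35°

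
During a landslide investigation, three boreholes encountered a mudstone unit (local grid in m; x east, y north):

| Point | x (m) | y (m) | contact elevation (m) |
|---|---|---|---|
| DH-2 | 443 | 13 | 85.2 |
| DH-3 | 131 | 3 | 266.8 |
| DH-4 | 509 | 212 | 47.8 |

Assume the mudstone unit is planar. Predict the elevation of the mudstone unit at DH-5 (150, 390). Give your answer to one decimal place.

Two edge vectors: DH-2→DH-3 = (-312, -10, 181.6), DH-2→DH-4 = (66, 199, -37.4).
Normal n = (DH-2→DH-3) × (DH-2→DH-4) = (-35764.4, 316.8, -61428).
So ∂z/∂x = −n_x/n_z = −0.58222 and ∂z/∂y = −n_y/n_z = 0.00516.
Intercept c from DH-2: 85.2 + 257.92 − 0.07 = 343.05.
At (150, 390): z = −87.3 + 2.0 + 343.05 = 257.7 m.

257.7 m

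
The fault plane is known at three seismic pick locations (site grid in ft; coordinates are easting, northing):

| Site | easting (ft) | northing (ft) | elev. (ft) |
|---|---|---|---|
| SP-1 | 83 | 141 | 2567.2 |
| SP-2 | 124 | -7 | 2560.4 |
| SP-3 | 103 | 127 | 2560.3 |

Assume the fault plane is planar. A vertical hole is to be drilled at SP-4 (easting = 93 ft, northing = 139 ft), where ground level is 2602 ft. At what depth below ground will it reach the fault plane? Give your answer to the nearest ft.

39 ft

Two edge vectors: SP-1→SP-2 = (41, -148, -6.8), SP-1→SP-3 = (20, -14, -6.9).
Normal n = (SP-1→SP-2) × (SP-1→SP-3) = (926, 146.9, 2386).
So ∂z/∂easting = −n_x/n_z = −0.38810 and ∂z/∂northing = −n_y/n_z = −0.06157.
Intercept c from SP-1: 2567.2 + 32.21 + 8.68 = 2608.09.
At (93, 139): z_contact = −36.1 − 8.6 + 2608.09 = 2563.4 ft.
Depth below ground = 2602 − 2563.4 = 39 ft.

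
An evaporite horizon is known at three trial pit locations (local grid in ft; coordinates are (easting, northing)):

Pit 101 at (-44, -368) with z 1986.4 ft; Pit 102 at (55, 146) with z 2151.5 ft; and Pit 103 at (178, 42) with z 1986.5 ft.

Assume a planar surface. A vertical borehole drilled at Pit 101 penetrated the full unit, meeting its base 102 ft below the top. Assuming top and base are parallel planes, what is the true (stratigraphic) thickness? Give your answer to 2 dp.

Let the plane be z = a·E + b·N + c.
Pit 102−Pit 101: 99a + 514b = 165.1;  Pit 103−Pit 101: 222a + 410b = 0.1.
Solving gives a = −0.92004, b = 0.49841.
|∇z| = √(a²+b²) = 1.04637, so dip δ = arctan(1.04637) = 46.30°.
True thickness = vertical thickness × cos δ = 102 × cos 46.30° = 70.47 ft.

70.47 ft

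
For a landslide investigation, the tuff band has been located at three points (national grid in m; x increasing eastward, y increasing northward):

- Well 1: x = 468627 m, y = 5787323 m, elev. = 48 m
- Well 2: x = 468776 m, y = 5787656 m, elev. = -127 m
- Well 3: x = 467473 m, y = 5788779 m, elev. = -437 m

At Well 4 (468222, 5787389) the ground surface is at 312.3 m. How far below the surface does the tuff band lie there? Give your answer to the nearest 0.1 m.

231.6 m

Let the plane be z = a·x + b·y + c.
Well 2−Well 1: 149a + 333b = −175;  Well 3−Well 1: −1154a + 1456b = −485.
Solving gives a = −0.155174593, b = −0.456093050.
Then c = 48 − a·468627 − b·5787323 = 2712324.80.
At (468222, 5787389): z_contact = −72656.16 − 2639587.90 + 2712324.80 = 80.74 m.
Depth below ground = 312.3 − 80.74 = 231.6 m.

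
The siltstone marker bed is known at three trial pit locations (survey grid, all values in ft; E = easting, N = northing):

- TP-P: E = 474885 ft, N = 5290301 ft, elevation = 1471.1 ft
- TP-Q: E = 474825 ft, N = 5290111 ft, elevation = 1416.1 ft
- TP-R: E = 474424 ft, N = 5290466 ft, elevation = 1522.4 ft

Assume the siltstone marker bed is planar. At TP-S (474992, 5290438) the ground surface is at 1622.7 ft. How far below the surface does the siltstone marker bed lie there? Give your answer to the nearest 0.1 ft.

112.4 ft

Two edge vectors: TP-P→TP-Q = (-60, -190, -55), TP-P→TP-R = (-461, 165, 51.3).
Normal n = (TP-P→TP-Q) × (TP-P→TP-R) = (-672, 28433, -97490).
So ∂z/∂E = −n_x/n_z = −0.006893015 and ∂z/∂N = −n_y/n_z = 0.291650426.
Intercept c from TP-P: 1471.1 + 3273.39 − 1542918.54 = −1538174.05.
At (474992, 5290438): z_contact = −3274.13 + 1542958.49 − 1538174.05 = 1510.32 ft.
Depth below ground = 1622.7 − 1510.32 = 112.4 ft.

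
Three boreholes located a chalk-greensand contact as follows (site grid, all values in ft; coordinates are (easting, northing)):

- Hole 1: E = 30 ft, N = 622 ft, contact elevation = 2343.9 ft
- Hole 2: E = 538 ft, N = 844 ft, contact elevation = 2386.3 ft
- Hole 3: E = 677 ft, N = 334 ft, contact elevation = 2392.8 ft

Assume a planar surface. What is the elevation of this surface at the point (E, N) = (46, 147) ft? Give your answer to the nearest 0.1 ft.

Two edge vectors: Hole 1→Hole 2 = (508, 222, 42.4), Hole 1→Hole 3 = (647, -288, 48.9).
Normal n = (Hole 1→Hole 2) × (Hole 1→Hole 3) = (23067, 2591.6, -289938).
So ∂z/∂E = −n_x/n_z = 0.07956 and ∂z/∂N = −n_y/n_z = 0.00894.
Intercept c from Hole 1: 2343.9 − 2.39 − 5.56 = 2335.95.
At (46, 147): z = 3.7 + 1.3 + 2335.95 = 2340.9 ft.

2340.9 ft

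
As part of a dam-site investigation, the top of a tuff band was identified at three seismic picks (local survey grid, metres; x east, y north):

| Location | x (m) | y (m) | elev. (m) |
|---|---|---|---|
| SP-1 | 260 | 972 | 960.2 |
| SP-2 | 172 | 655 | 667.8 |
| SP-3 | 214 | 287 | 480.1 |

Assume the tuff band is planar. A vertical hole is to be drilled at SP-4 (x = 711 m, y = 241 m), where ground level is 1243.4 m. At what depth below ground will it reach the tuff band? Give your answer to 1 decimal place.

Two edge vectors: SP-1→SP-2 = (-88, -317, -292.4), SP-1→SP-3 = (-46, -685, -480.1).
Normal n = (SP-1→SP-2) × (SP-1→SP-3) = (-48102.3, -28798.4, 45698).
So ∂z/∂x = −n_x/n_z = 1.05261 and ∂z/∂y = −n_y/n_z = 0.63019.
Intercept c from SP-1: 960.2 − 273.68 − 612.54 = 73.98.
At (711, 241): z_contact = 748.41 + 151.88 + 73.98 = 974.26 m.
Depth below ground = 1243.4 − 974.26 = 269.1 m.

269.1 m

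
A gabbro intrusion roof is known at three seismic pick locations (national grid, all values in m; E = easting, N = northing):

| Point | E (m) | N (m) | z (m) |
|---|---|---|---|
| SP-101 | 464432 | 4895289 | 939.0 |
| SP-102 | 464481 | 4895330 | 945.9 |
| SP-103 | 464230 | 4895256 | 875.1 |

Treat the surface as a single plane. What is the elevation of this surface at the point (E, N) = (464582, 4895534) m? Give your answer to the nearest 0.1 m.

929.0 m

Two edge vectors: SP-101→SP-102 = (49, 41, 6.9), SP-101→SP-103 = (-202, -33, -63.9).
Normal n = (SP-101→SP-102) × (SP-101→SP-103) = (-2392.2, 1737.3, 6665).
So ∂z/∂E = −n_x/n_z = 0.358919730 and ∂z/∂N = −n_y/n_z = −0.260660165.
Intercept c from SP-101: 939 − 166693.81 + 1276006.84 = 1110252.03.
At (464582, 4895534): z = 166747.6 − 1276070.7 + 1110252.03 = 929.0 m.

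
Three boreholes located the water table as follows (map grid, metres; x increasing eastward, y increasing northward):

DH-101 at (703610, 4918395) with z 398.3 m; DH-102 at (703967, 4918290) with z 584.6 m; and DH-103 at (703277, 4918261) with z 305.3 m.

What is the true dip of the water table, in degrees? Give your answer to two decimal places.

Let the plane be z = a·x + b·y + c.
DH-102−DH-101: 357a − 105b = 186.3;  DH-103−DH-101: −333a − 134b = −93.
Solving gives a = 0.41942, b = −0.34826.
Gradient magnitude |∇z| = √(a² + b²) = √(0.17591 + 0.12128) = 0.54516.
True dip = arctan(0.54516) = 28.60°, dipping toward NW (azimuth ≈ 310°).

28.60°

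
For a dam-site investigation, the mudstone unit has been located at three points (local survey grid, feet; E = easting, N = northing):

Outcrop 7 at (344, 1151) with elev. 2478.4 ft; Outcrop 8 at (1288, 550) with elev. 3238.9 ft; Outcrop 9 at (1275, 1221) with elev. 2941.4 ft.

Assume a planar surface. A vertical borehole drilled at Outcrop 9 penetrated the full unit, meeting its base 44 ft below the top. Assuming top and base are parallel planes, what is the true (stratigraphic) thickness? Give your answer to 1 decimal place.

36.3 ft

Two edge vectors: Outcrop 7→Outcrop 8 = (944, -601, 760.5), Outcrop 7→Outcrop 9 = (931, 70, 463).
Normal n = (Outcrop 7→Outcrop 8) × (Outcrop 7→Outcrop 9) = (-331498, 270953.5, 625611).
So ∂z/∂E = −n_x/n_z = 0.52988 and ∂z/∂N = −n_y/n_z = −0.43310.
|∇z| = √(a²+b²) = 0.68436, so dip δ = arctan(0.68436) = 34.39°.
True thickness = vertical thickness × cos δ = 44 × cos 34.39° = 36.3 ft.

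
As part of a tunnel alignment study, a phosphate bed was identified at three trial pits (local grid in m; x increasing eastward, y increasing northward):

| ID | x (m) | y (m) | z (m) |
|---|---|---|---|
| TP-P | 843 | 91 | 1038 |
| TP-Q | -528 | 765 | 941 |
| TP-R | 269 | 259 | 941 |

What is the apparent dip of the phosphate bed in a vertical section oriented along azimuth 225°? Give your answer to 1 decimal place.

29.7°

Two edge vectors: TP-P→TP-Q = (-1371, 674, -97), TP-P→TP-R = (-574, 168, -97).
Normal n = (TP-P→TP-Q) × (TP-P→TP-R) = (-49082, -77309, 156548).
So ∂z/∂x = −n_x/n_z = 0.31353 and ∂z/∂y = −n_y/n_z = 0.49384.
Unit vector along 225° is (sin 225°, cos 225°) = (-0.7071, -0.7071).
Slope in that direction = a·(-0.7071) + b·(-0.7071) = −0.57089.
Apparent dip = arctan|0.57089| = 29.7° (true dip is 30.3°, so apparent ≤ true as expected).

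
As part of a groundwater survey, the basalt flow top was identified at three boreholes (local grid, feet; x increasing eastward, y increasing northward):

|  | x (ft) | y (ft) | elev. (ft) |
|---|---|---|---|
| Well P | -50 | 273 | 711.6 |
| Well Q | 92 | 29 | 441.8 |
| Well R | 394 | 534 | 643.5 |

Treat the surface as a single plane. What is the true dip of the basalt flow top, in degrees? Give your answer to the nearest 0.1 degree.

44.0°

Two edge vectors: Well P→Well Q = (142, -244, -269.8), Well P→Well R = (444, 261, -68.1).
Normal n = (Well P→Well Q) × (Well P→Well R) = (87034.2, -110121, 145398).
So ∂z/∂x = −n_x/n_z = −0.59859 and ∂z/∂y = −n_y/n_z = 0.75738.
Gradient magnitude |∇z| = √(a² + b²) = √(0.35831 + 0.57362) = 0.96537.
True dip = arctan(0.96537) = 44.0°, dipping toward SE (azimuth ≈ 142°).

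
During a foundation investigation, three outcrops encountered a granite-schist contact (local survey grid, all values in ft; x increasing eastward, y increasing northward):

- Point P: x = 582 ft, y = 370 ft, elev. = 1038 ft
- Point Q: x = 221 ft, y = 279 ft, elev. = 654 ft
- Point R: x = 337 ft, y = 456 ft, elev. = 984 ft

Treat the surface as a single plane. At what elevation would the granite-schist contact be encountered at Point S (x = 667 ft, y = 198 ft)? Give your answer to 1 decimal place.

Two edge vectors: Point P→Point Q = (-361, -91, -384), Point P→Point R = (-245, 86, -54).
Normal n = (Point P→Point Q) × (Point P→Point R) = (37938, 74586, -53341).
So ∂z/∂x = −n_x/n_z = 0.71124 and ∂z/∂y = −n_y/n_z = 1.39829.
Intercept c from Point P: 1038 − 413.94 − 517.37 = 106.70.
At (667, 198): z = 474.4 + 276.9 + 106.70 = 857.9 ft.

857.9 ft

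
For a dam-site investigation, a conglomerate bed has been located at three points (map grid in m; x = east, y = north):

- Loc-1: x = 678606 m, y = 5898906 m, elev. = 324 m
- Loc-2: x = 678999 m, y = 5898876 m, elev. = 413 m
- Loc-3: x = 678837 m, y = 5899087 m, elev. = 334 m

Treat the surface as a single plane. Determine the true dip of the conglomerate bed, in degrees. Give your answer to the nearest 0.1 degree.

Two edge vectors: Loc-1→Loc-2 = (393, -30, 89), Loc-1→Loc-3 = (231, 181, 10).
Normal n = (Loc-1→Loc-2) × (Loc-1→Loc-3) = (-16409, 16629, 78063).
So ∂z/∂x = −n_x/n_z = 0.21020 and ∂z/∂y = −n_y/n_z = −0.21302.
Gradient magnitude |∇z| = √(a² + b²) = √(0.04418 + 0.04538) = 0.29927.
True dip = arctan(0.29927) = 16.7°, dipping toward NW (azimuth ≈ 315°).

16.7°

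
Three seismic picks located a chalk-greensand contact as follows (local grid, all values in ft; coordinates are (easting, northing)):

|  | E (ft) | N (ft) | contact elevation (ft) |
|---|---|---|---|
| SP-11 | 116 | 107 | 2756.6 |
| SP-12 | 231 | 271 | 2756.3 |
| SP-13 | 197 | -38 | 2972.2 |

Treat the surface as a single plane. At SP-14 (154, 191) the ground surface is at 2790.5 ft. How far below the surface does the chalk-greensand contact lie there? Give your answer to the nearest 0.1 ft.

58.7 ft

Two edge vectors: SP-11→SP-12 = (115, 164, -0.3), SP-11→SP-13 = (81, -145, 215.6).
Normal n = (SP-11→SP-12) × (SP-11→SP-13) = (35314.9, -24818.3, -29959).
So ∂z/∂E = −n_x/n_z = 1.17877 and ∂z/∂N = −n_y/n_z = −0.82841.
Intercept c from SP-11: 2756.6 − 136.74 + 88.64 = 2708.50.
At (154, 191): z_contact = 181.53 − 158.23 + 2708.50 = 2731.81 ft.
Depth below ground = 2790.5 − 2731.81 = 58.7 ft.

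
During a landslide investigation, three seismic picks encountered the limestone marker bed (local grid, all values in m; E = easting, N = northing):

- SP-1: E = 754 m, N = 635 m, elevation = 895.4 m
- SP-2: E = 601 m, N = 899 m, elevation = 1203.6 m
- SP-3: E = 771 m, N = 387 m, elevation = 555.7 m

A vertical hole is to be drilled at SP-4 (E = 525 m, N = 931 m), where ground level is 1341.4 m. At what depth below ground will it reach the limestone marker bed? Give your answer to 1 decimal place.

Two edge vectors: SP-1→SP-2 = (-153, 264, 308.2), SP-1→SP-3 = (17, -248, -339.7).
Normal n = (SP-1→SP-2) × (SP-1→SP-3) = (-13247.2, -46734.7, 33456).
So ∂z/∂E = −n_x/n_z = 0.39596 and ∂z/∂N = −n_y/n_z = 1.39690.
Intercept c from SP-1: 895.4 − 298.55 − 887.03 = −290.18.
At (525, 931): z_contact = 207.88 + 1300.51 − 290.18 = 1218.21 m.
Depth below ground = 1341.4 − 1218.21 = 123.2 m.

123.2 m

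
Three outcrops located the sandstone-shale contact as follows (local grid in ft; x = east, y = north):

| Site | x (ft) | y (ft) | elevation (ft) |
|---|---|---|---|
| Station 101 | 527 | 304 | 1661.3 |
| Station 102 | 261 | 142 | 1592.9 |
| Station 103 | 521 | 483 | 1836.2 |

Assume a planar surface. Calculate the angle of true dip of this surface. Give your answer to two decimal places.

Let the plane be z = a·x + b·y + c.
Station 102−Station 101: −266a − 162b = −68.4;  Station 103−Station 101: −6a + 179b = 174.9.
Solving gives a = −0.33117, b = 0.96599.
Gradient magnitude |∇z| = √(a² + b²) = √(0.10967 + 0.93315) = 1.02118.
True dip = arctan(1.02118) = 45.60°, dipping toward SSE (azimuth ≈ 161°).

45.60°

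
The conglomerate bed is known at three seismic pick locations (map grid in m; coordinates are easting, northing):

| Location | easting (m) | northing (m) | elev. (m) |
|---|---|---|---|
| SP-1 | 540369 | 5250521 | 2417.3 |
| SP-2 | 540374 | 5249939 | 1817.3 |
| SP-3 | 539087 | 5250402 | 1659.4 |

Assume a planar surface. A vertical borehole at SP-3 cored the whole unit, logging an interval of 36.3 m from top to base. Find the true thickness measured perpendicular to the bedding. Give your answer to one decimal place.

23.8 m

Let the plane be z = a·easting + b·northing + c.
SP-2−SP-1: 5a − 582b = −600;  SP-3−SP-1: −1282a − 119b = −757.9.
Solving gives a = 0.49510, b = 1.03518.
|∇z| = √(a²+b²) = 1.14748, so dip δ = arctan(1.14748) = 48.93°.
True thickness = vertical thickness × cos δ = 36.3 × cos 48.93° = 23.8 m.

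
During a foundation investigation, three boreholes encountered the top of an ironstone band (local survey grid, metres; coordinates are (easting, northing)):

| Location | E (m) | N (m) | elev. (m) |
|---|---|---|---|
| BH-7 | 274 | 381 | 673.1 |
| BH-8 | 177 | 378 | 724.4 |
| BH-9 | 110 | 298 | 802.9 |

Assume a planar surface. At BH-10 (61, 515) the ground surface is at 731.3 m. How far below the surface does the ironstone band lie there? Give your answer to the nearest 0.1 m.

Two edge vectors: BH-7→BH-8 = (-97, -3, 51.3), BH-7→BH-9 = (-164, -83, 129.8).
Normal n = (BH-7→BH-8) × (BH-7→BH-9) = (3868.5, 4177.4, 7559).
So ∂z/∂E = −n_x/n_z = −0.51177 and ∂z/∂N = −n_y/n_z = −0.55264.
Intercept c from BH-7: 673.1 + 140.23 + 210.56 = 1023.88.
At (61, 515): z_contact = −31.22 − 284.61 + 1023.88 = 708.05 m.
Depth below ground = 731.3 − 708.05 = 23.2 m.

23.2 m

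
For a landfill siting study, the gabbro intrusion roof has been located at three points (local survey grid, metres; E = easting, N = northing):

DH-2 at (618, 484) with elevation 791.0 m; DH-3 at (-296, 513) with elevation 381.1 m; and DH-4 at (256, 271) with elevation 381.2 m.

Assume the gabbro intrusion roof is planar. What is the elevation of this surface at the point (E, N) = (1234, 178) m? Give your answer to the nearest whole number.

Two edge vectors: DH-2→DH-3 = (-914, 29, -409.9), DH-2→DH-4 = (-362, -213, -409.8).
Normal n = (DH-2→DH-3) × (DH-2→DH-4) = (-99192.9, -226173.4, 205180).
So ∂z/∂E = −n_x/n_z = 0.48344 and ∂z/∂N = −n_y/n_z = 1.10232.
Intercept c from DH-2: 791 − 298.77 − 533.52 = −41.29.
At (1234, 178): z = 596.6 + 196.2 − 41.29 = 751.5 m.

751 m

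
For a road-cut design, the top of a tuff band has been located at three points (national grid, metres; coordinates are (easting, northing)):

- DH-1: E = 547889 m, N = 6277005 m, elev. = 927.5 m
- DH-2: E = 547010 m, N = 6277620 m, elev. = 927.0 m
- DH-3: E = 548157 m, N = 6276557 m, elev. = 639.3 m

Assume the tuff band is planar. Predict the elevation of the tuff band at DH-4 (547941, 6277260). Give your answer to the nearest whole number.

Two edge vectors: DH-1→DH-2 = (-879, 615, -0.5), DH-1→DH-3 = (268, -448, -288.2).
Normal n = (DH-1→DH-2) × (DH-1→DH-3) = (-177467, -253461.8, 228972).
So ∂z/∂E = −n_x/n_z = 0.77505983 and ∂z/∂N = −n_y/n_z = 1.10695544.
Intercept c from DH-1: 927.5 − 424646.76 − 6948364.80 = −7372084.06.
At (547941, 6277260): z = 424687.1 + 6948647.1 − 7372084.06 = 1250.1 m.

1250 m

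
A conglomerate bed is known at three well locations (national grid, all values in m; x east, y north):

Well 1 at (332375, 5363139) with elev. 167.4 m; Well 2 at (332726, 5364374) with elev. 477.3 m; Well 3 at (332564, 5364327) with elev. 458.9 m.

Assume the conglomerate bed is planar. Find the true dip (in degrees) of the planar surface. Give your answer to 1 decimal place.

13.6°

Two edge vectors: Well 1→Well 2 = (351, 1235, 309.9), Well 1→Well 3 = (189, 1188, 291.5).
Normal n = (Well 1→Well 2) × (Well 1→Well 3) = (-8158.7, -43745.4, 183573).
So ∂z/∂x = −n_x/n_z = 0.04444 and ∂z/∂y = −n_y/n_z = 0.23830.
Gradient magnitude |∇z| = √(a² + b²) = √(0.00198 + 0.05679) = 0.24241.
True dip = arctan(0.24241) = 13.6°, dipping toward S (azimuth ≈ 191°).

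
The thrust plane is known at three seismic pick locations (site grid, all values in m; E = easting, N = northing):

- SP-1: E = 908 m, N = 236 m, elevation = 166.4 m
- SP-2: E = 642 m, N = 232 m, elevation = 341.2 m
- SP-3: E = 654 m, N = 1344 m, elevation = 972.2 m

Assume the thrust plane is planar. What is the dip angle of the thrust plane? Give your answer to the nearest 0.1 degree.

Let the plane be z = a·E + b·N + c.
SP-2−SP-1: −266a − 4b = 174.8;  SP-3−SP-1: −254a + 1108b = 805.8.
Solving gives a = −0.66578, b = 0.57463.
Gradient magnitude |∇z| = √(a² + b²) = √(0.44327 + 0.33020) = 0.87947.
True dip = arctan(0.87947) = 41.3°, dipping toward SE (azimuth ≈ 131°).

41.3°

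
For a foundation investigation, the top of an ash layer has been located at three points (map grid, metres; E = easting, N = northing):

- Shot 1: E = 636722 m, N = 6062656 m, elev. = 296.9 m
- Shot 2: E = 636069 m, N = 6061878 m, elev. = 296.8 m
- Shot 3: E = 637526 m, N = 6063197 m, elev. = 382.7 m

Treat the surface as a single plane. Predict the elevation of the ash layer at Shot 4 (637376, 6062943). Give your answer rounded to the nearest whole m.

Let the plane be z = a·E + b·N + c.
Shot 2−Shot 1: −653a − 778b = −0.1;  Shot 3−Shot 1: 804a + 541b = 85.8.
Solving gives a = 0.24499906, b = −0.20550693.
Then c = 296.9 − a·636722 − b·6062656 = 1090218.40.
At (637376, 6062943): z = 156156.5 − 1245976.8 + 1090218.40 = 398.1 m.

398 m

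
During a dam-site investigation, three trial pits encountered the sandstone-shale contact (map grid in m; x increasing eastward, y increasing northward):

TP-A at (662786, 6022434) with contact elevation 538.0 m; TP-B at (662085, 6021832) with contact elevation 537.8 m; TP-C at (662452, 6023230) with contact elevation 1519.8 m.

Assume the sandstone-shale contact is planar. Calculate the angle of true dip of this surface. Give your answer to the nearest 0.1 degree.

50.1°

Let the plane be z = a·x + b·y + c.
TP-B−TP-A: −701a − 602b = −0.2;  TP-C−TP-A: −334a + 796b = 981.8.
Solving gives a = −0.77844, b = 0.90679.
Gradient magnitude |∇z| = √(a² + b²) = √(0.60597 + 0.82226) = 1.19508.
True dip = arctan(1.19508) = 50.1°, dipping toward SE (azimuth ≈ 139°).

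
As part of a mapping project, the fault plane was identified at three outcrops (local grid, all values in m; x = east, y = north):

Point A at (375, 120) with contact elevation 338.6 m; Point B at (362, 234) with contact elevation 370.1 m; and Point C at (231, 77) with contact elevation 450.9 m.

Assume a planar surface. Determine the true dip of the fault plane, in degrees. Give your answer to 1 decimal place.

40.5°

Let the plane be z = a·x + b·y + c.
Point B−Point A: −13a + 114b = 31.5;  Point C−Point A: −144a − 43b = 112.3.
Solving gives a = −0.83397, b = 0.18121.
Gradient magnitude |∇z| = √(a² + b²) = √(0.69551 + 0.03284) = 0.85343.
True dip = arctan(0.85343) = 40.5°, dipping toward ESE (azimuth ≈ 102°).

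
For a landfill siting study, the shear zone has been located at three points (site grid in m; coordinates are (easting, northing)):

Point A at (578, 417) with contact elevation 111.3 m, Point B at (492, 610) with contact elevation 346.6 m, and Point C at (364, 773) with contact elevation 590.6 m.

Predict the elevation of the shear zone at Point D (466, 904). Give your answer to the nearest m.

Let the plane be z = a·E + b·N + c.
Point B−Point A: −86a + 193b = 235.3;  Point C−Point A: −214a + 356b = 479.3.
Solving gives a = −0.81771, b = 0.85480.
Then c = 111.3 − a·578 − b·417 = 227.49.
At (466, 904): z = −381.1 + 772.7 + 227.49 = 619.2 m.

619 m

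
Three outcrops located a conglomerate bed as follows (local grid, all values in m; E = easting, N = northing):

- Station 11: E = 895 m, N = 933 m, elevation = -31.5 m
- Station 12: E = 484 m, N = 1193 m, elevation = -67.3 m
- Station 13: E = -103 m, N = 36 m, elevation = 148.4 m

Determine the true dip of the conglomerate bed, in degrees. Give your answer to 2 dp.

9.99°

Let the plane be z = a·E + b·N + c.
Station 12−Station 11: −411a + 260b = −35.8;  Station 13−Station 11: −998a − 897b = 179.9.
Solving gives a = −0.02334, b = −0.17459.
Gradient magnitude |∇z| = √(a² + b²) = √(0.00054 + 0.03048) = 0.17614.
True dip = arctan(0.17614) = 9.99°, dipping toward N (azimuth ≈ 008°).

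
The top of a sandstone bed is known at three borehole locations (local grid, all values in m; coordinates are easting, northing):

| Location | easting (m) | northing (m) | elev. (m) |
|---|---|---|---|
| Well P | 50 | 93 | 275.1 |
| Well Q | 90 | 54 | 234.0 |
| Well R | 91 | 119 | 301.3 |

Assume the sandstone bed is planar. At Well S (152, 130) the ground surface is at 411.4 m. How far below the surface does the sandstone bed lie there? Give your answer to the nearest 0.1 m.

99.8 m

Let the plane be z = a·easting + b·northing + c.
Well Q−Well P: 40a − 39b = −41.1;  Well R−Well P: 41a + 26b = 26.2.
Solving gives a = −0.01773, b = 1.03566.
Then c = 275.1 − a·50 − b·93 = 179.67.
At (152, 130): z_contact = −2.70 + 134.64 + 179.67 = 311.61 m.
Depth below ground = 411.4 − 311.61 = 99.8 m.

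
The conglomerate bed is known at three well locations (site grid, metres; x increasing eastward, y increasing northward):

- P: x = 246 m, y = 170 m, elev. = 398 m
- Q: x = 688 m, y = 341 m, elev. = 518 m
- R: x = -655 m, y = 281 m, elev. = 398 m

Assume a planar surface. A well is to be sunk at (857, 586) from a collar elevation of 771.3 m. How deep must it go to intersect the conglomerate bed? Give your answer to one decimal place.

Let the plane be z = a·x + b·y + c.
Q−P: 442a + 171b = 120;  R−P: −901a + 111b = 0.
Solving gives a = 0.06557, b = 0.53226.
Then c = 398 − a·246 − b·170 = 291.38.
At (857, 586): z_contact = 56.20 + 311.91 + 291.38 = 659.49 m.
Depth below ground = 771.3 − 659.49 = 111.8 m.

111.8 m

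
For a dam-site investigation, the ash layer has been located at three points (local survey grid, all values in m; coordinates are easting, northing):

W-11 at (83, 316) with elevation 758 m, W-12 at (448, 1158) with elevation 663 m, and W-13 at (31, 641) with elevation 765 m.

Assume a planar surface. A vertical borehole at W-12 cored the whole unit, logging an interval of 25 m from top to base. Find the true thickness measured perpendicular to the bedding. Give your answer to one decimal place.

24.4 m

Let the plane be z = a·easting + b·northing + c.
W-12−W-11: 365a + 842b = −95;  W-13−W-11: −52a + 325b = 7.
Solving gives a = −0.22640, b = −0.01469.
|∇z| = √(a²+b²) = 0.22687, so dip δ = arctan(0.22687) = 12.78°.
True thickness = vertical thickness × cos δ = 25 × cos 12.78° = 24.4 m.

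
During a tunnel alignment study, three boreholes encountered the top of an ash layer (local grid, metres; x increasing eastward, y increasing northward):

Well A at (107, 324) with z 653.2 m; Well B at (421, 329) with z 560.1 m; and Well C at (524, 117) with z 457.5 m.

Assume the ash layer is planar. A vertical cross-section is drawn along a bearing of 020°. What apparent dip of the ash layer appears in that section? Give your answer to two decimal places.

Let the plane be z = a·x + b·y + c.
Well B−Well A: 314a + 5b = −93.1;  Well C−Well A: 417a − 207b = −195.7.
Solving gives a = −0.30187, b = 0.33730.
Unit vector along 020° is (sin 20°, cos 20°) = (0.3420, 0.9397).
Slope in that direction = a·(0.3420) + b·(0.9397) = 0.21371.
Apparent dip = arctan|0.21371| = 12.06° (true dip is 24.4°, so apparent ≤ true as expected).

12.06°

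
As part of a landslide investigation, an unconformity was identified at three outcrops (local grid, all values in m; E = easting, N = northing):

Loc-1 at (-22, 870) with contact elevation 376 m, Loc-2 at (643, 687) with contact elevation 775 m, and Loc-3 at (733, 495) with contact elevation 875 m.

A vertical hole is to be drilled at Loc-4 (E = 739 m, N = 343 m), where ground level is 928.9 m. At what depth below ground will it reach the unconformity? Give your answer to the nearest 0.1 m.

8.9 m

Let the plane be z = a·E + b·N + c.
Loc-2−Loc-1: 665a − 183b = 399;  Loc-3−Loc-1: 755a − 375b = 499.
Solving gives a = 0.52431, b = −0.27507.
Then c = 376 − a·-22 − b·870 = 626.84.
At (739, 343): z_contact = 387.46 − 94.35 + 626.84 = 919.96 m.
Depth below ground = 928.9 − 919.96 = 8.9 m.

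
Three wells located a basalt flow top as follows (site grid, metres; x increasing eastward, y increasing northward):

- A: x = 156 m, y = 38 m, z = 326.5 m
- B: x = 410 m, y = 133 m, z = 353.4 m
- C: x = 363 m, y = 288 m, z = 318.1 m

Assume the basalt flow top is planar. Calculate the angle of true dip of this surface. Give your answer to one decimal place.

Let the plane be z = a·x + b·y + c.
B−A: 254a + 95b = 26.9;  C−A: 207a + 250b = −8.4.
Solving gives a = 0.17162, b = −0.17570.
Gradient magnitude |∇z| = √(a² + b²) = √(0.02945 + 0.03087) = 0.24561.
True dip = arctan(0.24561) = 13.8°, dipping toward NW (azimuth ≈ 316°).

13.8°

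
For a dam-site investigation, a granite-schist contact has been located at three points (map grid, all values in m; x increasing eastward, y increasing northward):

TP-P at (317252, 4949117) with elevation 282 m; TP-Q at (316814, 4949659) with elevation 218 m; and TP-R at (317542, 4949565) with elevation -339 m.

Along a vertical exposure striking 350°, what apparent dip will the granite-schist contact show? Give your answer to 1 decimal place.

33.4°

Let the plane be z = a·x + b·y + c.
TP-Q−TP-P: −438a + 542b = −64;  TP-R−TP-P: 290a + 448b = −621.
Solving gives a = −0.87127, b = −0.82217.
Unit vector along 350° is (sin 350°, cos 350°) = (-0.1736, 0.9848).
Slope in that direction = a·(-0.1736) + b·(0.9848) = −0.65838.
Apparent dip = arctan|0.65838| = 33.4° (true dip is 50.1°, so apparent ≤ true as expected).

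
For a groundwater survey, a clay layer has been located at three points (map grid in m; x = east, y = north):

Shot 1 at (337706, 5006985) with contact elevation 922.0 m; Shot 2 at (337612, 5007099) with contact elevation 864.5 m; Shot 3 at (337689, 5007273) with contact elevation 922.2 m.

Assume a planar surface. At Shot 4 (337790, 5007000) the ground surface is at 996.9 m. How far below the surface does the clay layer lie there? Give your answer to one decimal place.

Let the plane be z = a·x + b·y + c.
Shot 2−Shot 1: −94a + 114b = −57.5;  Shot 3−Shot 1: −17a + 288b = 0.2.
Solving gives a = 0.659775603, b = 0.039639532.
Then c = 922 − a·337706 − b·5006985 = −420362.72.
At (337790, 5007000): z_contact = 222865.60 + 198475.14 − 420362.72 = 978.02 m.
Depth below ground = 996.9 − 978.02 = 18.9 m.

18.9 m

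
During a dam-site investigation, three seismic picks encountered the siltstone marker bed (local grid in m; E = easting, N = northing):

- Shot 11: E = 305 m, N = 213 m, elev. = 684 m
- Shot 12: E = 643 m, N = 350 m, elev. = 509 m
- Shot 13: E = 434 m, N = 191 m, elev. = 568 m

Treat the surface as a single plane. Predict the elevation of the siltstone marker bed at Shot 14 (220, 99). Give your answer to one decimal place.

Let the plane be z = a·E + b·N + c.
Shot 12−Shot 11: 338a + 137b = −175;  Shot 13−Shot 11: 129a − 22b = −116.
Solving gives a = −0.78625, b = 0.66243.
Then c = 684 − a·305 − b·213 = 782.71.
At (220, 99): z = −173.0 + 65.6 + 782.71 = 675.3 m.

675.3 m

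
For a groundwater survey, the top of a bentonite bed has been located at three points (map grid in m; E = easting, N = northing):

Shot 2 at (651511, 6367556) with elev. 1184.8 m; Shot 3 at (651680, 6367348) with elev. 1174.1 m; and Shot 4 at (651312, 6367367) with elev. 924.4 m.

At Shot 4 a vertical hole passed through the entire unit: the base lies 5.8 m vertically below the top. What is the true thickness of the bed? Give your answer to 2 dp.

Let the plane be z = a·E + b·N + c.
Shot 3−Shot 2: 169a − 208b = −10.7;  Shot 4−Shot 2: −199a − 189b = −260.4.
Solving gives a = 0.71102, b = 0.62914.
|∇z| = √(a²+b²) = 0.94940, so dip δ = arctan(0.94940) = 43.51°.
True thickness = vertical thickness × cos δ = 5.8 × cos 43.51° = 4.21 m.

4.21 m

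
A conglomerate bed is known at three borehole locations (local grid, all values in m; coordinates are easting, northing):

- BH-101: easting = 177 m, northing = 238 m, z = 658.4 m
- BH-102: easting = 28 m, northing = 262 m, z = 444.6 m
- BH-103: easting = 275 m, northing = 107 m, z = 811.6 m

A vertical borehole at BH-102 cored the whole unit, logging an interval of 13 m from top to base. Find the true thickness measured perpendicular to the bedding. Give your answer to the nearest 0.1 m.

Two edge vectors: BH-101→BH-102 = (-149, 24, -213.8), BH-101→BH-103 = (98, -131, 153.2).
Normal n = (BH-101→BH-102) × (BH-101→BH-103) = (-24331, 1874.4, 17167).
So ∂z/∂easting = −n_x/n_z = 1.41731 and ∂z/∂northing = −n_y/n_z = −0.10919.
|∇z| = √(a²+b²) = 1.42151, so dip δ = arctan(1.42151) = 54.87°.
True thickness = vertical thickness × cos δ = 13 × cos 54.87° = 7.5 m.

7.5 m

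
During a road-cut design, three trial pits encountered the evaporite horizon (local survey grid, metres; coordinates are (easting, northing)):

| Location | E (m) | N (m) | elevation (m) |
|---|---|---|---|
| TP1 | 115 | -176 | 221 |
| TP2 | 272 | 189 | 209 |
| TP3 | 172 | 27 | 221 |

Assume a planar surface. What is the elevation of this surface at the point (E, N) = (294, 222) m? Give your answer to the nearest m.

Let the plane be z = a·E + b·N + c.
TP2−TP1: 157a + 365b = −12;  TP3−TP1: 57a + 203b = 0.
Solving gives a = −0.22013, b = 0.06181.
Then c = 221 − a·115 − b·-176 = 257.19.
At (294, 222): z = −64.7 + 13.7 + 257.19 = 206.2 m.

206 m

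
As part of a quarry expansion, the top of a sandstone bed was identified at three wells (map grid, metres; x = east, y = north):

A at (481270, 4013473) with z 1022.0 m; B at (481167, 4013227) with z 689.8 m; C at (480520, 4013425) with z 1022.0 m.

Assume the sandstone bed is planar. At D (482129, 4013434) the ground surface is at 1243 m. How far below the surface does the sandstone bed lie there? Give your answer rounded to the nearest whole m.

Let the plane be z = a·x + b·y + c.
B−A: −103a − 246b = −332.2;  C−A: −750a − 48b = 0.
Solving gives a = −0.08880572, b = 1.38758939.
Then c = 1022 − a·481270 − b·4013473 = −5525291.01.
At (482129, 4013434): z_contact = −42815.8 + 5568998.4 − 5525291.01 = 891.6 m.
Depth below ground = 1243 − 891.6 = 351 m.

351 m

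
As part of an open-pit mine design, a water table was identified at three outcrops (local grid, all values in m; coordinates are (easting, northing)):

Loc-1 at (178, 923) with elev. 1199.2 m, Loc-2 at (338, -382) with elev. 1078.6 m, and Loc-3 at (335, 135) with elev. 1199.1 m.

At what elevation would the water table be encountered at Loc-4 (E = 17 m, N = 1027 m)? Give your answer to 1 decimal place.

1030.3 m

Two edge vectors: Loc-1→Loc-2 = (160, -1305, -120.6), Loc-1→Loc-3 = (157, -788, -0.1).
Normal n = (Loc-1→Loc-2) × (Loc-1→Loc-3) = (-94902.3, -18918.2, 78805).
So ∂z/∂E = −n_x/n_z = 1.204267 and ∂z/∂N = −n_y/n_z = 0.240063.
Intercept c from Loc-1: 1199.2 − 214.36 − 221.58 = 763.26.
At (17, 1027): z = 20.5 + 246.5 + 763.26 = 1030.3 m.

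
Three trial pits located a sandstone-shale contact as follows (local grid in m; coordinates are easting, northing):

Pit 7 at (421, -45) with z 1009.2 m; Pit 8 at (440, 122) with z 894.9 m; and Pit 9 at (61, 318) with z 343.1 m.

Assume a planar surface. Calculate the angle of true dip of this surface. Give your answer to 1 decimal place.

52.7°

Let the plane be z = a·easting + b·northing + c.
Pit 8−Pit 7: 19a + 167b = −114.3;  Pit 9−Pit 7: −360a + 363b = −666.1.
Solving gives a = 1.04075, b = −0.80284.
Gradient magnitude |∇z| = √(a² + b²) = √(1.08316 + 0.64455) = 1.31442.
True dip = arctan(1.31442) = 52.7°, dipping toward NW (azimuth ≈ 308°).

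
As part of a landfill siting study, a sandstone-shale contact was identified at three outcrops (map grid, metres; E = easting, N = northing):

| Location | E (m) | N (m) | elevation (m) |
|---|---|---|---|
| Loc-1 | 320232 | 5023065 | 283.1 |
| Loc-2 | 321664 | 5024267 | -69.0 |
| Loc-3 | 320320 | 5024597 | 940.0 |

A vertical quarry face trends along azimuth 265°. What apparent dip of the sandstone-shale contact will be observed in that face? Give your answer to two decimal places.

30.69°

Let the plane be z = a·E + b·N + c.
Loc-2−Loc-1: 1432a + 1202b = −352.1;  Loc-3−Loc-1: 88a + 1532b = 656.9.
Solving gives a = −0.63648, b = 0.46535.
Unit vector along 265° is (sin 265°, cos 265°) = (-0.9962, -0.0872).
Slope in that direction = a·(-0.9962) + b·(-0.0872) = 0.59351.
Apparent dip = arctan|0.59351| = 30.69° (true dip is 38.3°, so apparent ≤ true as expected).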